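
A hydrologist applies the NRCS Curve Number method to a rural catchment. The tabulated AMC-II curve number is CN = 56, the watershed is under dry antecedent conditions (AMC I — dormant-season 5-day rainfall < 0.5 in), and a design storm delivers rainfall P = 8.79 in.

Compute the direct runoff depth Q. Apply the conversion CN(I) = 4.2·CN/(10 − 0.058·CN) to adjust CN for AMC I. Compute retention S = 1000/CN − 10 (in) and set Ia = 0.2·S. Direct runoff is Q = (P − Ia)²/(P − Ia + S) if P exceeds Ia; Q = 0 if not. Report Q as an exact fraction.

Q = 5507569369/5133431100 in ≈ 1.073 in

CN(I) from CN(II)=56: (4.2·56)/(10 − 0.058·56) = 7350/211 ≈ 34.834
S = 1000/(7350/211) − 10 = 2750/147 in ≈ 18.707 in
Initial abstraction Ia = S/5 = (2750/147)/5 = 550/147 ≈ 3.741 in
Excess rainfall: 8.790 − 3.741 = 5.049 in; P > Ia so Q > 0
Q: (74213/14700)² ÷ (349213/14700) = 5507569369/5133431100 in (≈ 1.073 in)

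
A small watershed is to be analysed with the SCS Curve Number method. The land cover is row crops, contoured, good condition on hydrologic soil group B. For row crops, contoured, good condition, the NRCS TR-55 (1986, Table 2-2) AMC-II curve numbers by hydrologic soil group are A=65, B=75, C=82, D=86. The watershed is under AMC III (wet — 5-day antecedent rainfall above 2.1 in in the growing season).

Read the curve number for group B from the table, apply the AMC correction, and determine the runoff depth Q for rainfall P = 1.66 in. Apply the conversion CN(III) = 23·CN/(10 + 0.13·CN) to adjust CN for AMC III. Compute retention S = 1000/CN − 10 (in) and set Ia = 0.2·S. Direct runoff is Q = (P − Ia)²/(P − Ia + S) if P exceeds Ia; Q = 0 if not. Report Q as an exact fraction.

NRCS table: row crops, contoured, good condition, soil group B → CN(II) = 75
Wet (AMC III): CN(III) = 23·75/(10 + 0.13·75) = 1725/(79/4) = 6900/79 ≈ 87.342
Retention S: 1000/CN − 10 with CN=87.342 → S = 100/69 ≈ 1.449 in
Ia = 0.2S: 0.2·1.449 = 0.290 in (exactly 20/69)
Since P=1.660 > Ia=0.290: effective rainfall P−Ia = 4727/3450 in
Q: (4727/3450)² ÷ (9727/3450) = 22344529/33558150 in (≈ 0.666 in)

Q = 22344529/33558150 in ≈ 0.666 in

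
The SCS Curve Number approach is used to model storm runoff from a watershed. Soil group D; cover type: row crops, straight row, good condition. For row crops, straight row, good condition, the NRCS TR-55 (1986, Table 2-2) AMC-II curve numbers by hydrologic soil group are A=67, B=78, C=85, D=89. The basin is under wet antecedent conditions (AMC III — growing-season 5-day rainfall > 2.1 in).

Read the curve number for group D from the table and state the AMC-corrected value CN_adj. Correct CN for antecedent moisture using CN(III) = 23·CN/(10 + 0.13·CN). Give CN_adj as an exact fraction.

NRCS table: row crops, straight row, good condition, soil group D → CN(II) = 89
Adjust CN=89 to AMC III: 23·89/(10 + 0.13·89) → 2047 ÷ (2157/100) = 204700/2157 ≈ 94.900

CN_adj = 204700/2157 ≈ 94.900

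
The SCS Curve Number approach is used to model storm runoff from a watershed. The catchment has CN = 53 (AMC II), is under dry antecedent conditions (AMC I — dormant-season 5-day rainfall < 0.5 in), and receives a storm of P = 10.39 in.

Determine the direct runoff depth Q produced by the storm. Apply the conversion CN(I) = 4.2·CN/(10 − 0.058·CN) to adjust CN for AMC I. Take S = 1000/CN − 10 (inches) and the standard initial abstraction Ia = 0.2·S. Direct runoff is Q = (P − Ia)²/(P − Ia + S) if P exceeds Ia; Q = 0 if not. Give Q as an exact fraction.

Q = 471154569649/337952099100 in ≈ 1.394 in

Adjust CN=53 to AMC I: 4.2·53/(10 − 0.058·53) → (1113/5) ÷ (3463/500) = 111300/3463 ≈ 32.140
S = 1000/(111300/3463) − 10 = 23500/1113 in ≈ 21.114 in
Ia = 0.2·(23500/1113) = 4700/1113 in ≈ 4.223 in
Since P=10.390 > Ia=4.223: effective rainfall P−Ia = 686407/111300 in
Q: (686407/111300)² ÷ (3036407/111300) = 471154569649/337952099100 in (≈ 1.394 in)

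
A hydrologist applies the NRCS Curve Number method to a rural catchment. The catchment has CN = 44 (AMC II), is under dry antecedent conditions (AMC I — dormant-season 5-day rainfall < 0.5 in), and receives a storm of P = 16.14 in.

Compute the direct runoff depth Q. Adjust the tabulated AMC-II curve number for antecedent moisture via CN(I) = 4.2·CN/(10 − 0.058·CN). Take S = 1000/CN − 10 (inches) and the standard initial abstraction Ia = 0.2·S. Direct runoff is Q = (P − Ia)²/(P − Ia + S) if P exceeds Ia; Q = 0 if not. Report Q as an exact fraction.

Q = 276590161/109941150 in ≈ 2.516 in

Adjust CN=44 to AMC I: 4.2·44/(10 − 0.058·44) → (924/5) ÷ (931/125) = 3300/133 ≈ 24.812
Max retention: S = 1000/(3300/133) − 10 = 1000/33 in (≈ 30.303 in)
Ia = 0.2S: 0.2·30.303 = 6.061 in (exactly 200/33)
P − Ia = 16.140 − 6.061 = 16631/1650 ≈ 10.079 in (> 0, runoff occurs)
Q = (16631/1650)²/((16631/1650) + 1000/33) = (276590161/2722500)/(66631/1650) = 276590161/109941150 in ≈ 2.516 in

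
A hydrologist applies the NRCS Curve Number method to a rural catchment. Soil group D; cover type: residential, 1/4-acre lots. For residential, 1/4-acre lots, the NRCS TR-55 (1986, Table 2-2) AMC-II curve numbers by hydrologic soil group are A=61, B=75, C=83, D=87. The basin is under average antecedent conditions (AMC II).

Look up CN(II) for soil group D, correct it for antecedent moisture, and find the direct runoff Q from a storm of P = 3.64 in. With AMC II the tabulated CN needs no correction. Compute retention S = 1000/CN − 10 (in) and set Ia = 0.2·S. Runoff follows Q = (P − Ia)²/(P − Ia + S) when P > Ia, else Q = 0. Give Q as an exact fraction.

Q = 4062253/1759575 in ≈ 2.309 in

NRCS table: residential, 1/4-acre lots, soil group D → CN(II) = 87
Average conditions: CN = 87 (no AMC adjustment).
Max retention: S = 1000/87 − 10 = 130/87 in (≈ 1.494 in)
Initial abstraction Ia = S/5 = (130/87)/5 = 26/87 ≈ 0.299 in
Since P=3.640 > Ia=0.299: effective rainfall P−Ia = 7267/2175 in
Q = (7267/2175)²/((7267/2175) + 130/87) = (52809289/4730625)/(10517/2175) = 4062253/1759575 in ≈ 2.309 in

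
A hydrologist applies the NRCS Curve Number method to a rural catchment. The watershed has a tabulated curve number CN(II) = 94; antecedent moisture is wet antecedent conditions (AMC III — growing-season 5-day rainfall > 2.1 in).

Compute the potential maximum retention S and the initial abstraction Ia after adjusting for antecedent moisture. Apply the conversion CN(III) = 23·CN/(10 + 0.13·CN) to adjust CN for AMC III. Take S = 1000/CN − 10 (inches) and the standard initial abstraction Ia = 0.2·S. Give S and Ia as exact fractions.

S = 300/1081 in ≈ 0.278 in; Ia = 60/1081 in ≈ 0.056 in

Adjust CN=94 to AMC III: 23·94/(10 + 0.13·94) → 2162 ÷ (1111/50) = 108100/1111 ≈ 97.300
Max retention: S = 1000/(108100/1111) − 10 = 300/1081 in (≈ 0.278 in)
Initial abstraction Ia = S/5 = (300/1081)/5 = 60/1081 ≈ 0.056 in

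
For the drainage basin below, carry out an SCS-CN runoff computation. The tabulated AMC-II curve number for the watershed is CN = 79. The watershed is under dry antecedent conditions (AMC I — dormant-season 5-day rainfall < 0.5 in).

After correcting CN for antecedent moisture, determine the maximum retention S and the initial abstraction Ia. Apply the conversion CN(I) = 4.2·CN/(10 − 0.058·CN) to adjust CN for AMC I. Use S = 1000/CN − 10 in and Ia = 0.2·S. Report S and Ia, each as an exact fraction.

S = 500/79 in ≈ 6.329 in; Ia = 100/79 in ≈ 1.266 in

CN(I) from CN(II)=79: (4.2·79)/(10 − 0.058·79) = 7900/129 ≈ 61.240
Retention S: 1000/CN − 10 with CN=61.240 → S = 500/79 ≈ 6.329 in
Ia = 0.2S: 0.2·6.329 = 1.266 in (exactly 100/79)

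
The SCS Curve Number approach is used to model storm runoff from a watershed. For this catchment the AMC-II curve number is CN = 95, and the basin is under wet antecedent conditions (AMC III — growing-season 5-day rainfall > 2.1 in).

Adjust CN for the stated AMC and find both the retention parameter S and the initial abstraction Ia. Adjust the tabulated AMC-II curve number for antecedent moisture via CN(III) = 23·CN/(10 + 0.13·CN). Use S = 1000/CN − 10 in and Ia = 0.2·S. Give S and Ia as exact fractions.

S = 100/437 in ≈ 0.229 in; Ia = 20/437 in ≈ 0.046 in

Wet (AMC III): CN(III) = 23·95/(10 + 0.13·95) = 2185/(447/20) = 43700/447 ≈ 97.763
Max retention: S = 1000/(43700/447) − 10 = 100/437 in (≈ 0.229 in)
Ia = 0.2S: 0.2·0.229 = 0.046 in (exactly 20/437)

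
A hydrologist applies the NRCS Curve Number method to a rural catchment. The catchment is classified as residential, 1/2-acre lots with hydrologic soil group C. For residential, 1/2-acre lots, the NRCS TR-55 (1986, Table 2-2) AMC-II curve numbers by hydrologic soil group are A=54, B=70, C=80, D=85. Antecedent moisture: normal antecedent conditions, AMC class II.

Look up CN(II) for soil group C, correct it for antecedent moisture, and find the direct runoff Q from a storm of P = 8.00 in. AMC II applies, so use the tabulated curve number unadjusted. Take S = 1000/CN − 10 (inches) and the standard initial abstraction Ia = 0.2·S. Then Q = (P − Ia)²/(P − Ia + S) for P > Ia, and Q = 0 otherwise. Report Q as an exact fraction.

NRCS table: residential, 1/2-acre lots, soil group C → CN(II) = 80
Average conditions: CN = 80 (no AMC adjustment).
Retention S: 1000/CN − 10 with CN=80.000 → S = 5/2 ≈ 2.500 in
Initial abstraction Ia = S/5 = (5/2)/5 = 1/2 ≈ 0.500 in
Excess rainfall: 8.000 − 0.500 = 7.500 in; P > Ia so Q > 0
Q: (15/2)² ÷ 10 = 45/8 in (≈ 5.625 in)

Q = 45/8 in ≈ 5.625 in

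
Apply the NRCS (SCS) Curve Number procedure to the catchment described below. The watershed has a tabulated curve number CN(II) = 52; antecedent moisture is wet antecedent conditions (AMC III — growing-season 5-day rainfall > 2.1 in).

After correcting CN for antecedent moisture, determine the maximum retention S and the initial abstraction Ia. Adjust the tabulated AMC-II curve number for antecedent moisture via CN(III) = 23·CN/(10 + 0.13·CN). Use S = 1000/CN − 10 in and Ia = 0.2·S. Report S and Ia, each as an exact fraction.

Adjust CN=52 to AMC III: 23·52/(10 + 0.13·52) → 1196 ÷ (419/25) = 29900/419 ≈ 71.360
Max retention: S = 1000/(29900/419) − 10 = 1200/299 in (≈ 4.013 in)
Ia = 0.2S: 0.2·4.013 = 0.803 in (exactly 240/299)

S = 1200/299 in ≈ 4.013 in; Ia = 240/299 in ≈ 0.803 in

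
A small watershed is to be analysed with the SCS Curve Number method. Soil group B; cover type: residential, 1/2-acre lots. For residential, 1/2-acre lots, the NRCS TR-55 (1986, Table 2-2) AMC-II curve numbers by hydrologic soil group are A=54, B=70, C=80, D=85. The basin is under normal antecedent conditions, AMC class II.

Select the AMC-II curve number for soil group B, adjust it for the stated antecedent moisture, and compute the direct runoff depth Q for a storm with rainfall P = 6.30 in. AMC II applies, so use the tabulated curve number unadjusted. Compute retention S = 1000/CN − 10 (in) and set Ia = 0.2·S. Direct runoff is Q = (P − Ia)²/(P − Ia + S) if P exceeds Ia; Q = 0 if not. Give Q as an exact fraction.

Q = 48387/15890 in ≈ 3.045 in

NRCS table: residential, 1/2-acre lots, soil group B → CN(II) = 70
Average conditions: CN = 70 (no AMC adjustment).
Retention S: 1000/CN − 10 with CN=70.000 → S = 30/7 ≈ 4.286 in
Ia = 0.2·(30/7) = 6/7 in ≈ 0.857 in
P − Ia = 6.300 − 0.857 = 381/70 ≈ 5.443 in (> 0, runoff occurs)
Q: (381/70)² ÷ (681/70) = 48387/15890 in (≈ 3.045 in)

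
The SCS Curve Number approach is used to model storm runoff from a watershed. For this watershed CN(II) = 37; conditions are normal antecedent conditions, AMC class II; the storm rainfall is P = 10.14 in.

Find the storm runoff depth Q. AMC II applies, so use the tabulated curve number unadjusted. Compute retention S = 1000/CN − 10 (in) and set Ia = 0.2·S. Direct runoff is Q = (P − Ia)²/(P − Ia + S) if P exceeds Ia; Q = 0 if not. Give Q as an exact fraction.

Q = 51742227/27108050 in ≈ 1.909 in

CN(II) = 37; AMC II needs no correction.
S = 1000/37 − 10 = 630/37 in ≈ 17.027 in
Ia = 0.2·(630/37) = 126/37 in ≈ 3.405 in
P − Ia = 10.140 − 3.405 = 12459/1850 ≈ 6.735 in (> 0, runoff occurs)
Q = (12459/1850)²/((12459/1850) + 630/37) = (155226681/3422500)/(43959/1850) = 51742227/27108050 in ≈ 1.909 in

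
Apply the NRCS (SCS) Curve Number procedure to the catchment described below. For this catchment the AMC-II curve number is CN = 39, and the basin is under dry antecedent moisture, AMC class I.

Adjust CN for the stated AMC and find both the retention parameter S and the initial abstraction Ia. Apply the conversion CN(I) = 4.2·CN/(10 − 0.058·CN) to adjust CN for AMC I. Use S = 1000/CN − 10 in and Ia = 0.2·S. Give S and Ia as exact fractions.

S = 30500/819 in ≈ 37.241 in; Ia = 6100/819 in ≈ 7.448 in

CN(I) from CN(II)=39: (4.2·39)/(10 − 0.058·39) = 81900/3869 ≈ 21.168
Max retention: S = 1000/(81900/3869) − 10 = 30500/819 in (≈ 37.241 in)
Ia = 0.2·(30500/819) = 6100/819 in ≈ 7.448 in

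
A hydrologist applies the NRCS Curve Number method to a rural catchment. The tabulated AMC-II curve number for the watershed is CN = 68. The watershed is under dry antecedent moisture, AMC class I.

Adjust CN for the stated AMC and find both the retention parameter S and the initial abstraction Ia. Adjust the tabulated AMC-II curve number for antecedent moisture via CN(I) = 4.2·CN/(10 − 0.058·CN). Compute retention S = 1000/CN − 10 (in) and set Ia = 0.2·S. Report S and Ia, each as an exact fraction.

Adjust CN=68 to AMC I: 4.2·68/(10 − 0.058·68) → (1428/5) ÷ (757/125) = 35700/757 ≈ 47.160
Max retention: S = 1000/(35700/757) − 10 = 4000/357 in (≈ 11.204 in)
Ia = 0.2·(4000/357) = 800/357 in ≈ 2.241 in

S = 4000/357 in ≈ 11.204 in; Ia = 800/357 in ≈ 2.241 in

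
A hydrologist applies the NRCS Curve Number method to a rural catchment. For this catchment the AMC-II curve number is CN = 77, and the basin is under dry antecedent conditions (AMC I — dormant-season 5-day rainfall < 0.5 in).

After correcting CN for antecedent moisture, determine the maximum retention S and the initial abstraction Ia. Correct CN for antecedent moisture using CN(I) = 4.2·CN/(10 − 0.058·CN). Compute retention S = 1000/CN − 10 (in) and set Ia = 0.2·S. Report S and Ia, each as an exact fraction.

Adjust CN=77 to AMC I: 4.2·77/(10 − 0.058·77) → (1617/5) ÷ (2767/500) = 161700/2767 ≈ 58.439
S = 1000/(161700/2767) − 10 = 11500/1617 in ≈ 7.112 in
Initial abstraction Ia = S/5 = (11500/1617)/5 = 2300/1617 ≈ 1.422 in

S = 11500/1617 in ≈ 7.112 in; Ia = 2300/1617 in ≈ 1.422 in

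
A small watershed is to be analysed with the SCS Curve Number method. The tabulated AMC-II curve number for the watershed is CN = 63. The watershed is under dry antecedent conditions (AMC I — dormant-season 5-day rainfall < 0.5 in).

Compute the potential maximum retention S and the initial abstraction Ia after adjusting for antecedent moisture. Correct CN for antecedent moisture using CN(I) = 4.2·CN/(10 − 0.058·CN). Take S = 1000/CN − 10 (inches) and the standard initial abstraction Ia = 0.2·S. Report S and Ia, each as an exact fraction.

Dry (AMC I): CN(I) = 4.2·63/(10 − 0.058·63) = (1323/5)/(3173/500) = 132300/3173 ≈ 41.696
S = 1000/(132300/3173) − 10 = 18500/1323 in ≈ 13.983 in
Ia = 0.2·(18500/1323) = 3700/1323 in ≈ 2.797 in

S = 18500/1323 in ≈ 13.983 in; Ia = 3700/1323 in ≈ 2.797 in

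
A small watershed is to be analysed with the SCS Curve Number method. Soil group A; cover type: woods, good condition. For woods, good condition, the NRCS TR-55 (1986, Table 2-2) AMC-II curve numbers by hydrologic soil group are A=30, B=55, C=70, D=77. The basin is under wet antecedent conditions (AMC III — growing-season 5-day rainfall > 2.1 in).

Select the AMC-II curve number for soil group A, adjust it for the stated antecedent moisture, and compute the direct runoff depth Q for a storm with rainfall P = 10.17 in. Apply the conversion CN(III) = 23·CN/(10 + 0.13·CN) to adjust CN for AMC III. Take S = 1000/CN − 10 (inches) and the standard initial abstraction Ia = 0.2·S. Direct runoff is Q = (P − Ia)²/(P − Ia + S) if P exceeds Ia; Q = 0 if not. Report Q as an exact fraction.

NRCS table: woods, good condition, soil group A → CN(II) = 30
Wet (AMC III): CN(III) = 23·30/(10 + 0.13·30) = 690/(139/10) = 6900/139 ≈ 49.640
Retention S: 1000/CN − 10 with CN=49.640 → S = 700/69 ≈ 10.145 in
Ia = 0.2·(700/69) = 140/69 in ≈ 2.029 in
P − Ia = 10.170 − 2.029 = 56173/6900 ≈ 8.141 in (> 0, runoff occurs)
Q: (56173/6900)² ÷ (126173/6900) = 3155405929/870593700 in (≈ 3.624 in)

Q = 3155405929/870593700 in ≈ 3.624 in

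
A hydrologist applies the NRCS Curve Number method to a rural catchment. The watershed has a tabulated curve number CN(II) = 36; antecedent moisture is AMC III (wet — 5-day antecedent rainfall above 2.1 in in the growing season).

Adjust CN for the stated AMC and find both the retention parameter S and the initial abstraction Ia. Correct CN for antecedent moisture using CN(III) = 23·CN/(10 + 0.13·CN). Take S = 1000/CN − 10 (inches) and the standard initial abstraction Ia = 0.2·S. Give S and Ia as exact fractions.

S = 1600/207 in ≈ 7.729 in; Ia = 320/207 in ≈ 1.546 in

CN(III) from CN(II)=36: (23·36)/(10 + 0.13·36) = 20700/367 ≈ 56.403
S = 1000/(20700/367) − 10 = 1600/207 in ≈ 7.729 in
Initial abstraction Ia = S/5 = (1600/207)/5 = 320/207 ≈ 1.546 in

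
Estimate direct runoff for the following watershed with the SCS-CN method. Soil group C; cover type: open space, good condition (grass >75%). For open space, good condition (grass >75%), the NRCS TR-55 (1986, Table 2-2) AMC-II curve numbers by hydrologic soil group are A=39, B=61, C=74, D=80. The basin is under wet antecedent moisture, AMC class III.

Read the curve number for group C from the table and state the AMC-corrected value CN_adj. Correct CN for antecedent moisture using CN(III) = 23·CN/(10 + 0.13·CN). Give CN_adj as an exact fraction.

CN_adj = 85100/981 ≈ 86.748

NRCS table: open space, good condition (grass >75%), soil group C → CN(II) = 74
Wet (AMC III): CN(III) = 23·74/(10 + 0.13·74) = 1702/(981/50) = 85100/981 ≈ 86.748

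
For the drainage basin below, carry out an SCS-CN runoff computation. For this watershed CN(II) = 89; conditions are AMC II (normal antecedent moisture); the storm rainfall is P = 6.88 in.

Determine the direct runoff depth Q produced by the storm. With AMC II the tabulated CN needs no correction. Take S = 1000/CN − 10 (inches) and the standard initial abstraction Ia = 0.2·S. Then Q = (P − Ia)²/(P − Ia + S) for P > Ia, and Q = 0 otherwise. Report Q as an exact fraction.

Q = 54449641/9738825 in ≈ 5.591 in

Average conditions: CN = 89 (no AMC adjustment).
Max retention: S = 1000/89 − 10 = 110/89 in (≈ 1.236 in)
Ia = 0.2S: 0.2·1.236 = 0.247 in (exactly 22/89)
P − Ia = 6.880 − 0.247 = 14758/2225 ≈ 6.633 in (> 0, runoff occurs)
Q = (14758/2225)²/((14758/2225) + 110/89) = (217798564/4950625)/(17508/2225) = 54449641/9738825 in ≈ 5.591 in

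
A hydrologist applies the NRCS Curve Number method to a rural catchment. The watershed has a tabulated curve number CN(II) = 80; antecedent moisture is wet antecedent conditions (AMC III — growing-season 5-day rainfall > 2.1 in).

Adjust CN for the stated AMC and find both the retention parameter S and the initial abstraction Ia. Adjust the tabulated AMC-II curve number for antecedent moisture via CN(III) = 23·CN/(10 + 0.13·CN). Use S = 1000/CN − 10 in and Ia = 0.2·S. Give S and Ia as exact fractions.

Wet (AMC III): CN(III) = 23·80/(10 + 0.13·80) = 1840/(102/5) = 4600/51 ≈ 90.196
S = 1000/(4600/51) − 10 = 25/23 in ≈ 1.087 in
Ia = 0.2S: 0.2·1.087 = 0.217 in (exactly 5/23)

S = 25/23 in ≈ 1.087 in; Ia = 5/23 in ≈ 0.217 in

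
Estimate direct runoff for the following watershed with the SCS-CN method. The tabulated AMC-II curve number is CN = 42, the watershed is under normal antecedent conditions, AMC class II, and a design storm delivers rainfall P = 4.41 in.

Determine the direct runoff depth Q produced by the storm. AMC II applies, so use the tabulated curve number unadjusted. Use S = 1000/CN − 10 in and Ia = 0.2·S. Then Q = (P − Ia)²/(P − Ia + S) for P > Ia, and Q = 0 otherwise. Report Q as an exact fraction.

Average conditions: CN = 42 (no AMC adjustment).
Max retention: S = 1000/42 − 10 = 290/21 in (≈ 13.810 in)
Initial abstraction Ia = S/5 = (290/21)/5 = 58/21 ≈ 2.762 in
Excess rainfall: 4.410 − 2.762 = 1.648 in; P > Ia so Q > 0
Runoff Q = (P−Ia)²/(P−Ia+S) = (1.648)²/(1.648+13.810) = 11978521/68168100 ≈ 0.176 in

Q = 11978521/68168100 in ≈ 0.176 in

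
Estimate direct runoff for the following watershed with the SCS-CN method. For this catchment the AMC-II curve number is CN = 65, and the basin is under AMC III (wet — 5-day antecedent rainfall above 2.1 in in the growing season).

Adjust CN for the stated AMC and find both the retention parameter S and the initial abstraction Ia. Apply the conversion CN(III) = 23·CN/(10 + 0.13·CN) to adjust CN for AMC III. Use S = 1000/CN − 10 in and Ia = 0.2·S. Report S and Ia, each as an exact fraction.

S = 700/299 in ≈ 2.341 in; Ia = 140/299 in ≈ 0.468 in

Adjust CN=65 to AMC III: 23·65/(10 + 0.13·65) → 1495 ÷ (369/20) = 29900/369 ≈ 81.030
Max retention: S = 1000/(29900/369) − 10 = 700/299 in (≈ 2.341 in)
Ia = 0.2·(700/299) = 140/299 in ≈ 0.468 in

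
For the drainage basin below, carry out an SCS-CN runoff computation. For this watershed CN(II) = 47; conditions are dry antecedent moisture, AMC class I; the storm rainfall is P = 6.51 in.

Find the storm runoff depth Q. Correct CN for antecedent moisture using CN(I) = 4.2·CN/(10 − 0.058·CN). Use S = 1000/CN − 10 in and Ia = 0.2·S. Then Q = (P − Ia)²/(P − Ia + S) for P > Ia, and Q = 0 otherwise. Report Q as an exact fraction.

CN(I) from CN(II)=47: (4.2·47)/(10 − 0.058·47) = 98700/3637 ≈ 27.138
Retention S: 1000/CN − 10 with CN=27.138 → S = 26500/987 ≈ 26.849 in
Ia = 0.2S: 0.2·26.849 = 5.370 in (exactly 5300/987)
Excess rainfall: 6.510 − 5.370 = 1.140 in; P > Ia so Q > 0
Q: (112537/98700)² ÷ (2762537/98700) = 12664576369/272662401900 in (≈ 0.046 in)

Q = 12664576369/272662401900 in ≈ 0.046 in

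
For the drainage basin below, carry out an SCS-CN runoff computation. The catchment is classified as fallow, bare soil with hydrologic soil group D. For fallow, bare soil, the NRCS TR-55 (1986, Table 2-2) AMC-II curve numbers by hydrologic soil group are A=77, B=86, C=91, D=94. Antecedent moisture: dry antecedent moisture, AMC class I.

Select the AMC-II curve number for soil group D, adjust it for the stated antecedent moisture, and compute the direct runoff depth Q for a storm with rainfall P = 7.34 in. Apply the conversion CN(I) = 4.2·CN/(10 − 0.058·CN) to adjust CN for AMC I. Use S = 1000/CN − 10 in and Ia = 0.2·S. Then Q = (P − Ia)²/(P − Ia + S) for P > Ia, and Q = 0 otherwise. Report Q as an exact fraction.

Q = 13396442049/2315222350 in ≈ 5.786 in

NRCS table: fallow, bare soil, soil group D → CN(II) = 94
Dry (AMC I): CN(I) = 4.2·94/(10 − 0.058·94) = (1974/5)/(1137/250) = 32900/379 ≈ 86.807
S = 1000/(32900/379) − 10 = 500/329 in ≈ 1.520 in
Ia = 0.2·(500/329) = 100/329 in ≈ 0.304 in
Since P=7.340 > Ia=0.304: effective rainfall P−Ia = 115743/16450 in
Q: (115743/16450)² ÷ (140743/16450) = 13396442049/2315222350 in (≈ 5.786 in)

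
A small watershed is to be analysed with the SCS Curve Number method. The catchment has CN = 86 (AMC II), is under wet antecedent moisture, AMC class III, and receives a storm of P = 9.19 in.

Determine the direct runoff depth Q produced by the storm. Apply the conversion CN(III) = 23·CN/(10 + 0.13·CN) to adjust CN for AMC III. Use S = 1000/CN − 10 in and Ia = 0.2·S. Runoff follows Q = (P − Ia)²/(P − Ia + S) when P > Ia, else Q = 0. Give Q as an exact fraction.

Q = 800829901881/95427719900 in ≈ 8.392 in

CN(III) from CN(II)=86: (23·86)/(10 + 0.13·86) = 98900/1059 ≈ 93.390
Retention S: 1000/CN − 10 with CN=93.390 → S = 700/989 ≈ 0.708 in
Ia = 0.2·(700/989) = 140/989 in ≈ 0.142 in
Since P=9.190 > Ia=0.142: effective rainfall P−Ia = 894891/98900 in
Q = (894891/98900)²/((894891/98900) + 700/989) = (800829901881/9781210000)/(964891/98900) = 800829901881/95427719900 in ≈ 8.392 in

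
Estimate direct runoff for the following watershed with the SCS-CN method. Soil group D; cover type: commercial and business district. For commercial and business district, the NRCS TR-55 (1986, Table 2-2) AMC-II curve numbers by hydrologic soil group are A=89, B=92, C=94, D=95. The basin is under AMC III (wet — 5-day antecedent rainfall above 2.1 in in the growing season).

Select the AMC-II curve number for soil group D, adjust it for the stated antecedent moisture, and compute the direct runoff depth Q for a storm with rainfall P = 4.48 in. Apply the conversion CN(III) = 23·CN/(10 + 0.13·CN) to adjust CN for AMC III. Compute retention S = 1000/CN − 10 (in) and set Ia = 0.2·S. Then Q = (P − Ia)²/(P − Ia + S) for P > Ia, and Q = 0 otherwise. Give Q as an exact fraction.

Q = 146676321/34785200 in ≈ 4.217 in

NRCS table: commercial and business district, soil group D → CN(II) = 95
CN(III) from CN(II)=95: (23·95)/(10 + 0.13·95) = 43700/447 ≈ 97.763
Max retention: S = 1000/(43700/447) − 10 = 100/437 in (≈ 0.229 in)
Ia = 0.2·(100/437) = 20/437 in ≈ 0.046 in
Excess rainfall: 4.480 − 0.046 = 4.434 in; P > Ia so Q > 0
Q: (48444/10925)² ÷ (50944/10925) = 146676321/34785200 in (≈ 4.217 in)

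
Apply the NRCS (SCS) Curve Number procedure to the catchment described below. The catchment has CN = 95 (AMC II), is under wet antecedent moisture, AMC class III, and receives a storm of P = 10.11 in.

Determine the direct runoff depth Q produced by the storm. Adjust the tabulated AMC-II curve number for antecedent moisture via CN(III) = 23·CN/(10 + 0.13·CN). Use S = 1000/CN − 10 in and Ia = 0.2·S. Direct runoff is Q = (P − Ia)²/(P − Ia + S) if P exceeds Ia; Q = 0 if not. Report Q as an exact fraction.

Adjust CN=95 to AMC III: 23·95/(10 + 0.13·95) → 2185 ÷ (447/20) = 43700/447 ≈ 97.763
Retention S: 1000/CN − 10 with CN=97.763 → S = 100/437 ≈ 0.229 in
Initial abstraction Ia = S/5 = (100/437)/5 = 20/437 ≈ 0.046 in
Excess rainfall: 10.110 − 0.046 = 10.064 in; P > Ia so Q > 0
Q: (439807/43700)² ÷ (449807/43700) = 193430197249/19656565900 in (≈ 9.840 in)

Q = 193430197249/19656565900 in ≈ 9.840 in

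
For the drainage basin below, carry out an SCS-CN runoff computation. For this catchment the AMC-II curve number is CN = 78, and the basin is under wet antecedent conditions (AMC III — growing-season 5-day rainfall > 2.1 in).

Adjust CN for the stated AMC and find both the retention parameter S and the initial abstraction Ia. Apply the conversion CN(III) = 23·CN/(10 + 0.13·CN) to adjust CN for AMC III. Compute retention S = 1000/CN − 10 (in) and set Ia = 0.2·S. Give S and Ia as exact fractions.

CN(III) from CN(II)=78: (23·78)/(10 + 0.13·78) = 89700/1007 ≈ 89.076
Max retention: S = 1000/(89700/1007) − 10 = 1100/897 in (≈ 1.226 in)
Ia = 0.2S: 0.2·1.226 = 0.245 in (exactly 220/897)

S = 1100/897 in ≈ 1.226 in; Ia = 220/897 in ≈ 0.245 in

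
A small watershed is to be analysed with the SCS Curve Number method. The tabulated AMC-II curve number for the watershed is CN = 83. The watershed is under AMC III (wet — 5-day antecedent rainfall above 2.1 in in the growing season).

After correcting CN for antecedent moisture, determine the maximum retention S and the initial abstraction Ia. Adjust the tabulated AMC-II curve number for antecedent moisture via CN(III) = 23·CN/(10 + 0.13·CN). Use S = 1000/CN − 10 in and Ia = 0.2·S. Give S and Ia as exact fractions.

Adjust CN=83 to AMC III: 23·83/(10 + 0.13·83) → 1909 ÷ (2079/100) = 190900/2079 ≈ 91.823
Retention S: 1000/CN − 10 with CN=91.823 → S = 1700/1909 ≈ 0.891 in
Ia = 0.2S: 0.2·0.891 = 0.178 in (exactly 340/1909)

S = 1700/1909 in ≈ 0.891 in; Ia = 340/1909 in ≈ 0.178 in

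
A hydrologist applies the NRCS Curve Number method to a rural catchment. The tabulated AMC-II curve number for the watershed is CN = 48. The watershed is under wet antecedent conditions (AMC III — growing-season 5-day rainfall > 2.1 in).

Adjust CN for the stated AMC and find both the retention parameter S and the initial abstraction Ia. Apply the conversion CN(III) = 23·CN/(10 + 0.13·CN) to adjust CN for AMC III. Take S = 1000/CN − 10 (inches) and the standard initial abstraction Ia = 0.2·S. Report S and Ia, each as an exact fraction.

S = 325/69 in ≈ 4.710 in; Ia = 65/69 in ≈ 0.942 in

Wet (AMC III): CN(III) = 23·48/(10 + 0.13·48) = 1104/(406/25) = 13800/203 ≈ 67.980
Max retention: S = 1000/(13800/203) − 10 = 325/69 in (≈ 4.710 in)
Initial abstraction Ia = S/5 = (325/69)/5 = 65/69 ≈ 0.942 in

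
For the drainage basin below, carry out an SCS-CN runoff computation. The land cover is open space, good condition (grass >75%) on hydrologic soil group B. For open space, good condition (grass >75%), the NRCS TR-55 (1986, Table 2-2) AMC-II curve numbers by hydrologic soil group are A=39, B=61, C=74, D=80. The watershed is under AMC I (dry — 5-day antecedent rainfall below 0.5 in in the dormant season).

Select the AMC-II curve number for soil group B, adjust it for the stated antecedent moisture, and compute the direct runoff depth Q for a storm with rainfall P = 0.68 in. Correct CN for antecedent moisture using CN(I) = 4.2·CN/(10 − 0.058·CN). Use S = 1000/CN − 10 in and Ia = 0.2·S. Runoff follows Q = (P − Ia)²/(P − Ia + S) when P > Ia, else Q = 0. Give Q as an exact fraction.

NRCS table: open space, good condition (grass >75%), soil group B → CN(II) = 61
Dry (AMC I): CN(I) = 4.2·61/(10 − 0.058·61) = (1281/5)/(3231/500) = 42700/1077 ≈ 39.647
Retention S: 1000/CN − 10 with CN=39.647 → S = 6500/427 ≈ 15.222 in
Initial abstraction Ia = S/5 = (6500/427)/5 = 1300/427 ≈ 3.044 in
P = 0.680 ≤ Ia = 3.044 in: entire storm abstracted, Q = 0.

Q = 0 in ≈ 0.000 in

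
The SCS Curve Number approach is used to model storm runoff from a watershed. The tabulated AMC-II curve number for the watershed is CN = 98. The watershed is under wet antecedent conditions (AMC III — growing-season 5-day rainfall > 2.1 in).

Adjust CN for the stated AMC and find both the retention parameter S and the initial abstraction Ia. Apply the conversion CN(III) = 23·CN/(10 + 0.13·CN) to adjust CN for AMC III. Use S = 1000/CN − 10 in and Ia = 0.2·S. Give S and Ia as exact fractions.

Adjust CN=98 to AMC III: 23·98/(10 + 0.13·98) → 2254 ÷ (1137/50) = 112700/1137 ≈ 99.120
Max retention: S = 1000/(112700/1137) − 10 = 100/1127 in (≈ 0.089 in)
Initial abstraction Ia = S/5 = (100/1127)/5 = 20/1127 ≈ 0.018 in

S = 100/1127 in ≈ 0.089 in; Ia = 20/1127 in ≈ 0.018 in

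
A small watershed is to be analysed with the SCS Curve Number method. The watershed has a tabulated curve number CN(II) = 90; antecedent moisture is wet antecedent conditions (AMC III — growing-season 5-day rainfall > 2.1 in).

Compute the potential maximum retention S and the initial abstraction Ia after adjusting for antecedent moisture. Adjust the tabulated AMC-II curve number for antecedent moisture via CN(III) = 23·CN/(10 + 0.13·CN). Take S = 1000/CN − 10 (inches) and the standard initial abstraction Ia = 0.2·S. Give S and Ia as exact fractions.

S = 100/207 in ≈ 0.483 in; Ia = 20/207 in ≈ 0.097 in

CN(III) from CN(II)=90: (23·90)/(10 + 0.13·90) = 20700/217 ≈ 95.392
Retention S: 1000/CN − 10 with CN=95.392 → S = 100/207 ≈ 0.483 in
Ia = 0.2S: 0.2·0.483 = 0.097 in (exactly 20/207)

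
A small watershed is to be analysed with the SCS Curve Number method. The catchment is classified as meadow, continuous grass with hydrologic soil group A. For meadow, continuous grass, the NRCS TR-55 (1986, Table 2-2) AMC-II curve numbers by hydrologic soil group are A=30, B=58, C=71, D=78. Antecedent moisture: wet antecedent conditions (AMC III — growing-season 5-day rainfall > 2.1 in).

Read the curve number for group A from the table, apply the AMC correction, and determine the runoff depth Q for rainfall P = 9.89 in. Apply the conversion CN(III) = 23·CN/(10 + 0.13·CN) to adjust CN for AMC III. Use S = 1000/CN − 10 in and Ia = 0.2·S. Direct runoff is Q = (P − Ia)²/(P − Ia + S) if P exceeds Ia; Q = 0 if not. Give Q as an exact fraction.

NRCS table: meadow, continuous grass, soil group A → CN(II) = 30
Wet (AMC III): CN(III) = 23·30/(10 + 0.13·30) = 690/(139/10) = 6900/139 ≈ 49.640
Max retention: S = 1000/(6900/139) − 10 = 700/69 in (≈ 10.145 in)
Ia = 0.2·(700/69) = 140/69 in ≈ 2.029 in
P − Ia = 9.890 − 2.029 = 54241/6900 ≈ 7.861 in (> 0, runoff occurs)
Runoff Q = (P−Ia)²/(P−Ia+S) = (7.861)²/(7.861+10.145) = 2942086081/857262900 ≈ 3.432 in

Q = 2942086081/857262900 in ≈ 3.432 in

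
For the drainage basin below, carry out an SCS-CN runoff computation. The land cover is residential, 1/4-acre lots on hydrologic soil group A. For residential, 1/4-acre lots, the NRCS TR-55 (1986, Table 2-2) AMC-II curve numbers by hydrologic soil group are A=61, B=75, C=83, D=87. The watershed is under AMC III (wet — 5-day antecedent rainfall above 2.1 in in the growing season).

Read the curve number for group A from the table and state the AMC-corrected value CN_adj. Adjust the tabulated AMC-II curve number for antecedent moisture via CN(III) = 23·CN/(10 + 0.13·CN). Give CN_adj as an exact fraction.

CN_adj = 140300/1793 ≈ 78.249

NRCS table: residential, 1/4-acre lots, soil group A → CN(II) = 61
Wet (AMC III): CN(III) = 23·61/(10 + 0.13·61) = 1403/(1793/100) = 140300/1793 ≈ 78.249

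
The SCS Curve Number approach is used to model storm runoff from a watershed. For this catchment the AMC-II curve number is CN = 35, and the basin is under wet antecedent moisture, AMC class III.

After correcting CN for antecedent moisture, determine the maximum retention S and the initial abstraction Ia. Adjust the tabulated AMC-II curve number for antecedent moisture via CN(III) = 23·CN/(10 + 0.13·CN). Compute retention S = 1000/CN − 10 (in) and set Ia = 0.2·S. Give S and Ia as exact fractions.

Wet (AMC III): CN(III) = 23·35/(10 + 0.13·35) = 805/(291/20) = 16100/291 ≈ 55.326
S = 1000/(16100/291) − 10 = 1300/161 in ≈ 8.075 in
Ia = 0.2·(1300/161) = 260/161 in ≈ 1.615 in

S = 1300/161 in ≈ 8.075 in; Ia = 260/161 in ≈ 1.615 in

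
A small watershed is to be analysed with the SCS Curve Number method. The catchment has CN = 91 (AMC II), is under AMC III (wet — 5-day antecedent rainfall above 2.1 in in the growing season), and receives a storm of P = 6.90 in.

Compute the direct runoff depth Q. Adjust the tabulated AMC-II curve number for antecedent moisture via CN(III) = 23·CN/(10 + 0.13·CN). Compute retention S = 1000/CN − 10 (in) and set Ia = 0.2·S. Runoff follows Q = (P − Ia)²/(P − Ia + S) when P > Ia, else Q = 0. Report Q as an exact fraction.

CN(III) from CN(II)=91: (23·91)/(10 + 0.13·91) = 209300/2183 ≈ 95.877
S = 1000/(209300/2183) − 10 = 900/2093 in ≈ 0.430 in
Ia = 0.2S: 0.2·0.430 = 0.086 in (exactly 180/2093)
Since P=6.900 > Ia=0.086: effective rainfall P−Ia = 142617/20930 in
Q: (142617/20930)² ÷ (151617/20930) = 6779869563/1057781270 in (≈ 6.410 in)

Q = 6779869563/1057781270 in ≈ 6.410 in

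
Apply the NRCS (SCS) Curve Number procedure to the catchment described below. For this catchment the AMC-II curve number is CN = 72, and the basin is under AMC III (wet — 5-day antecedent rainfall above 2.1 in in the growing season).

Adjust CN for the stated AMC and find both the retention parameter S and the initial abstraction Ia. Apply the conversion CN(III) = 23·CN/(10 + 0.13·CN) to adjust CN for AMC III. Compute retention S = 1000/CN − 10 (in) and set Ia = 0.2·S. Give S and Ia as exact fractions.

S = 350/207 in ≈ 1.691 in; Ia = 70/207 in ≈ 0.338 in

Adjust CN=72 to AMC III: 23·72/(10 + 0.13·72) → 1656 ÷ (484/25) = 10350/121 ≈ 85.537
Max retention: S = 1000/(10350/121) − 10 = 350/207 in (≈ 1.691 in)
Ia = 0.2S: 0.2·1.691 = 0.338 in (exactly 70/207)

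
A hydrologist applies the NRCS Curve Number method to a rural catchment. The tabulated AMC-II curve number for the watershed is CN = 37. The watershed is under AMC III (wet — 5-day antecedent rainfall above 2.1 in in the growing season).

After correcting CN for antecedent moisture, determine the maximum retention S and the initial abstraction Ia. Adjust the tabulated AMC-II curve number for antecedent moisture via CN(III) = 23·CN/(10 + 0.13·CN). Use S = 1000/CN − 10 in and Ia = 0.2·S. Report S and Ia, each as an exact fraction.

S = 6300/851 in ≈ 7.403 in; Ia = 1260/851 in ≈ 1.481 in

CN(III) from CN(II)=37: (23·37)/(10 + 0.13·37) = 85100/1481 ≈ 57.461
S = 1000/(85100/1481) − 10 = 6300/851 in ≈ 7.403 in
Ia = 0.2S: 0.2·7.403 = 1.481 in (exactly 1260/851)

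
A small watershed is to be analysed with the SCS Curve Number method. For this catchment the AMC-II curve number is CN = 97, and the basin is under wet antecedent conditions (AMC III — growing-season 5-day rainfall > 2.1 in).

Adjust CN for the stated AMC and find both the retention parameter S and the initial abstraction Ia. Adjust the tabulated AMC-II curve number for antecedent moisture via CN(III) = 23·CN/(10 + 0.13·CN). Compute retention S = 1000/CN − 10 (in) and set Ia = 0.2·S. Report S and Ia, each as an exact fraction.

CN(III) from CN(II)=97: (23·97)/(10 + 0.13·97) = 223100/2261 ≈ 98.673
S = 1000/(223100/2261) − 10 = 300/2231 in ≈ 0.134 in
Initial abstraction Ia = S/5 = (300/2231)/5 = 60/2231 ≈ 0.027 in

S = 300/2231 in ≈ 0.134 in; Ia = 60/2231 in ≈ 0.027 in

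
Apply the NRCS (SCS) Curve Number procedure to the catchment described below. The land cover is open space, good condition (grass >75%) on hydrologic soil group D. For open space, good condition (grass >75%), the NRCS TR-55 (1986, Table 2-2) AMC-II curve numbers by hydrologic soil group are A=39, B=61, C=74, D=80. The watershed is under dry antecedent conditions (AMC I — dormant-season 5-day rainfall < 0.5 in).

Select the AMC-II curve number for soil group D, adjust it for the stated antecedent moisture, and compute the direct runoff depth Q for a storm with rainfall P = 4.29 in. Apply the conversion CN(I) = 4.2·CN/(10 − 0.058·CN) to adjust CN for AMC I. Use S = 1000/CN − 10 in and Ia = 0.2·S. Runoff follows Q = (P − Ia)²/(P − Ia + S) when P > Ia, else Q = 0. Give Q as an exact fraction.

Q = 42367081/39918900 in ≈ 1.061 in

NRCS table: open space, good condition (grass >75%), soil group D → CN(II) = 80
Adjust CN=80 to AMC I: 4.2·80/(10 − 0.058·80) → 336 ÷ (134/25) = 4200/67 ≈ 62.687
S = 1000/(4200/67) − 10 = 125/21 in ≈ 5.952 in
Initial abstraction Ia = S/5 = (125/21)/5 = 25/21 ≈ 1.190 in
Excess rainfall: 4.290 − 1.190 = 3.100 in; P > Ia so Q > 0
Runoff Q = (P−Ia)²/(P−Ia+S) = (3.100)²/(3.100+5.952) = 42367081/39918900 ≈ 1.061 in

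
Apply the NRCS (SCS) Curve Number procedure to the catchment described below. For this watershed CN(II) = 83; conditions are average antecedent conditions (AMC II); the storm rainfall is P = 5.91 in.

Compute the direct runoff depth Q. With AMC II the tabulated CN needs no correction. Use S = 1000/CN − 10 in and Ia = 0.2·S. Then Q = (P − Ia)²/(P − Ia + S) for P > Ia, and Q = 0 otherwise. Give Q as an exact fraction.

Average conditions: CN = 83 (no AMC adjustment).
S = 1000/83 − 10 = 170/83 in ≈ 2.048 in
Initial abstraction Ia = S/5 = (170/83)/5 = 34/83 ≈ 0.410 in
Excess rainfall: 5.910 − 0.410 = 5.500 in; P > Ia so Q > 0
Q: (45653/8300)² ÷ (62653/8300) = 2084196409/520019900 in (≈ 4.008 in)

Q = 2084196409/520019900 in ≈ 4.008 in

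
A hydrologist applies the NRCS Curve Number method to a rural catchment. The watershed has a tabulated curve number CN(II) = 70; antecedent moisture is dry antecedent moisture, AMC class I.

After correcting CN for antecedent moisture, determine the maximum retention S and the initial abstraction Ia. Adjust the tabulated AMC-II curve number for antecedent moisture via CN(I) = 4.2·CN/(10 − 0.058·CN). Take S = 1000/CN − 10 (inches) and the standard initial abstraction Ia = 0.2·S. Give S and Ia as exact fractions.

Adjust CN=70 to AMC I: 4.2·70/(10 − 0.058·70) → 294 ÷ (297/50) = 4900/99 ≈ 49.495
Retention S: 1000/CN − 10 with CN=49.495 → S = 500/49 ≈ 10.204 in
Initial abstraction Ia = S/5 = (500/49)/5 = 100/49 ≈ 2.041 in

S = 500/49 in ≈ 10.204 in; Ia = 100/49 in ≈ 2.041 in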